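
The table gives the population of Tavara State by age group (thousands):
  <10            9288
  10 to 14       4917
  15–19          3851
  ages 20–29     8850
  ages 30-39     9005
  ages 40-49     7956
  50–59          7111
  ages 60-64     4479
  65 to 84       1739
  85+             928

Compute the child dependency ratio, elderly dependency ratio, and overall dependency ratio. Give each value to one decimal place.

Youth dependency ratio: 34.4
Old-age dependency ratio: 6.5
Total dependency ratio: 40.9

0–14: 9288 + 4917 = 14205
15–64: 3851 + 8850 + 9005 + 7956 + 7111 + 4479 = 41252
65+: 1739 + 928 = 2667
Youth dependency ratio = 14205 / 41252 × 100 = 34.4
Old-age dependency ratio = 2667 / 41252 × 100 = 6.5
Total dependency ratio = (14205 + 2667) / 41252 × 100 = 16872 / 41252 × 100 = 40.9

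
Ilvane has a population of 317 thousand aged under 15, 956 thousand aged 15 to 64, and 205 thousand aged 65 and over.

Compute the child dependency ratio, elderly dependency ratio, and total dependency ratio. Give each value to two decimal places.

Youth dependency ratio: 33.16
Old-age dependency ratio: 21.44
Total dependency ratio: 54.60

Youth dependency ratio = 317 / 956 × 100 = 33.16
Old-age dependency ratio = 205 / 956 × 100 = 21.44
Total dependency ratio = (317 + 205) / 956 × 100 = 522 / 956 × 100 = 54.60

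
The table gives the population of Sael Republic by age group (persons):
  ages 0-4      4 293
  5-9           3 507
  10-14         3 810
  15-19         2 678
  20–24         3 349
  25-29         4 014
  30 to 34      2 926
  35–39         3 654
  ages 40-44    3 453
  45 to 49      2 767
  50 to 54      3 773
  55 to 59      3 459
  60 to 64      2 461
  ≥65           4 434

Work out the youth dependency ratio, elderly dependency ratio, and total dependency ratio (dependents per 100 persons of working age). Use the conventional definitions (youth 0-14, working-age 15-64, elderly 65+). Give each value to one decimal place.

Youth dependency ratio: 35.7
Old-age dependency ratio: 13.6
Total dependency ratio: 49.3

0–14: 4 293 + 3 507 + 3 810 = 11 610
15–64: 2 678 + 3 349 + 4 014 + 2 926 + 3 654 + 3 453 + 2 767 + 3 773 + 3 459 + 2 461 = 32 534
65+: 4 434
Youth dependency ratio = 11 610 / 32 534 × 100 = 35.7
Old-age dependency ratio = 4 434 / 32 534 × 100 = 13.6
Total dependency ratio = (11 610 + 4 434) / 32 534 × 100 = 16 044 / 32 534 × 100 = 49.3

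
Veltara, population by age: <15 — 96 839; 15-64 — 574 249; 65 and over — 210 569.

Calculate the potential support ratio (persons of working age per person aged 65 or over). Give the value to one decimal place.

Potential support ratio = 574 249 / 210 569 = 2.7

Potential support ratio: 2.7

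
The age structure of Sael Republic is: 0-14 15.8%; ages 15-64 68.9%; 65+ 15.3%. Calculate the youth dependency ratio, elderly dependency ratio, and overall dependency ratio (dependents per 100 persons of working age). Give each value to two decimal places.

Youth dependency ratio = 15.8 / 68.9 × 100 = 22.93
Old-age dependency ratio = 15.3 / 68.9 × 100 = 22.21
Total dependency ratio = (15.8 + 15.3) / 68.9 × 100 = 31.1 / 68.9 × 100 = 45.14

Youth dependency ratio: 22.93
Old-age dependency ratio: 22.21
Total dependency ratio: 45.14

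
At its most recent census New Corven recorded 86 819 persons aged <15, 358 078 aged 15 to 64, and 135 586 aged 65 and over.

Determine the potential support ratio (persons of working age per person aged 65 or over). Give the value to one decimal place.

Potential support ratio = 358 078 / 135 586 = 2.6

Potential support ratio: 2.6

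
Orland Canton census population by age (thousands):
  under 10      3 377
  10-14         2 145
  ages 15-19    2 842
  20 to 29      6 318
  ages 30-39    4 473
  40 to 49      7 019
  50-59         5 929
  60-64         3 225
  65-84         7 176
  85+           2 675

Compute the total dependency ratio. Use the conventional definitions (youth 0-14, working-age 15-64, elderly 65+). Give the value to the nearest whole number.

0–14: 3 377 + 2 145 = 5 522
15–64: 2 842 + 6 318 + 4 473 + 7 019 + 5 929 + 3 225 = 29 806
65+: 7 176 + 2 675 = 9 851
Total dependency ratio = (5 522 + 9 851) / 29 806 × 100 = 15 373 / 29 806 × 100 = 52

Total dependency ratio: 52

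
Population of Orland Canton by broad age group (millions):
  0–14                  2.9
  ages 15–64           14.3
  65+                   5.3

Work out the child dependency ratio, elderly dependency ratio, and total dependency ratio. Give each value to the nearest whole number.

Youth dependency ratio = 2.9 / 14.3 × 100 = 20
Old-age dependency ratio = 5.3 / 14.3 × 100 = 37
Total dependency ratio = (2.9 + 5.3) / 14.3 × 100 = 8.2 / 14.3 × 100 = 57

Youth dependency ratio: 20
Old-age dependency ratio: 37
Total dependency ratio: 57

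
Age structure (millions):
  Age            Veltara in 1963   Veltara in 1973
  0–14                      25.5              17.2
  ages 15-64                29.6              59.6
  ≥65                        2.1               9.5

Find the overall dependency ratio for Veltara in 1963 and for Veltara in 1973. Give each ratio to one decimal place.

Veltara in 1963: (25.5 + 2.1) / 29.6 × 100 = 27.6 / 29.6 × 100 = 93.2
Veltara in 1973: (17.2 + 9.5) / 59.6 × 100 = 26.7 / 59.6 × 100 = 44.8

Veltara in 1963: 93.2
Veltara in 1973: 44.8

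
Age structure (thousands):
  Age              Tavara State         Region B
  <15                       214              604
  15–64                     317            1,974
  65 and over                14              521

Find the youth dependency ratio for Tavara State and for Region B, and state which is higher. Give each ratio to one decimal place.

Tavara State: 67.5
Region B: 30.6
Higher: Tavara State

Tavara State: 214 / 317 × 100 = 67.5
Region B: 604 / 1,974 × 100 = 30.6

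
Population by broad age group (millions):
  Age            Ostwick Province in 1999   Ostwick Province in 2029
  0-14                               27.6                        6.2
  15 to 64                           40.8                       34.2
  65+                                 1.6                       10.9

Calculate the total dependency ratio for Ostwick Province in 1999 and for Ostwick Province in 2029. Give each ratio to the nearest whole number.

Ostwick Province in 1999: (27.6 + 1.6) / 40.8 × 100 = 29.2 / 40.8 × 100 = 72
Ostwick Province in 2029: (6.2 + 10.9) / 34.2 × 100 = 17.1 / 34.2 × 100 = 50

Ostwick Province in 1999: 72
Ostwick Province in 2029: 50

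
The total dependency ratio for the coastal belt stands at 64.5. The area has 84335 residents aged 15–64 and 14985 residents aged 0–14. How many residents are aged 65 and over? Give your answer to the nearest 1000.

Aged 65 and over: 39000

Total dependency ratio = (youth + elderly) / working-age × 100
64.5 = (14985 + E) / 84335 × 100
⇒ 39000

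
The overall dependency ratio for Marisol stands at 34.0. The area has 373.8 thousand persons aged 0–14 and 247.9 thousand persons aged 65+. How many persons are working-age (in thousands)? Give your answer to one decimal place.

Working-age: 1,828.5

Total dependency ratio = (youth + elderly) / working-age × 100
34.0 = (373.8 + 247.9) / W × 100
⇒ 1,828.5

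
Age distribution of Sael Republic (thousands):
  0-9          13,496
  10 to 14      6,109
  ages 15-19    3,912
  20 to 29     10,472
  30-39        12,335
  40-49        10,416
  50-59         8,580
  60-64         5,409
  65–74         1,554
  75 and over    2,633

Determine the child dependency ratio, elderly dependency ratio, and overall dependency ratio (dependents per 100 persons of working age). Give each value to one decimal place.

Youth dependency ratio: 38.3
Old-age dependency ratio: 8.2
Total dependency ratio: 46.5

0–14: 13,496 + 6,109 = 19,605
15–64: 3,912 + 10,472 + 12,335 + 10,416 + 8,580 + 5,409 = 51,124
65+: 1,554 + 2,633 = 4,187
Youth dependency ratio = 19,605 / 51,124 × 100 = 38.3
Old-age dependency ratio = 4,187 / 51,124 × 100 = 8.2
Total dependency ratio = (19,605 + 4,187) / 51,124 × 100 = 23,792 / 51,124 × 100 = 46.5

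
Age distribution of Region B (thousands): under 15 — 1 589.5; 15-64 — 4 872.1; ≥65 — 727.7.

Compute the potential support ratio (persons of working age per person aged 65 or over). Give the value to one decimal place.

Potential support ratio = 4 872.1 / 727.7 = 6.7

Potential support ratio: 6.7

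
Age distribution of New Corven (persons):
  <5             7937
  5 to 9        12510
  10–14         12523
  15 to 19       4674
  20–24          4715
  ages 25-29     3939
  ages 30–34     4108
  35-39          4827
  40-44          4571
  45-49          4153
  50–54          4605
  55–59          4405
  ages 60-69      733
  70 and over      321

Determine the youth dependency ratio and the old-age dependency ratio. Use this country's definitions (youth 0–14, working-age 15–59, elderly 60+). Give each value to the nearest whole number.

Youth dependency ratio: 82
Old-age dependency ratio: 3

0–14: 7937 + 12510 + 12523 = 32970
15–59: 4674 + 4715 + 3939 + 4108 + 4827 + 4571 + 4153 + 4605 + 4405 = 39997
60+: 733 + 321 = 1054
Youth dependency ratio = 32970 / 39997 × 100 = 82
Old-age dependency ratio = 1054 / 39997 × 100 = 3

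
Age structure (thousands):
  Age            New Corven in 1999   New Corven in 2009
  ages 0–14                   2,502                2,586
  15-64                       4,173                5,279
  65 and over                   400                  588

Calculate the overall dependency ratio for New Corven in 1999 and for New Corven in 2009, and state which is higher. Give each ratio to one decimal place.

New Corven in 1999: 69.5
New Corven in 2009: 60.1
Higher: New Corven in 1999

New Corven in 1999: (2,502 + 400) / 4,173 × 100 = 2,902 / 4,173 × 100 = 69.5
New Corven in 2009: (2,586 + 588) / 5,279 × 100 = 3,174 / 5,279 × 100 = 60.1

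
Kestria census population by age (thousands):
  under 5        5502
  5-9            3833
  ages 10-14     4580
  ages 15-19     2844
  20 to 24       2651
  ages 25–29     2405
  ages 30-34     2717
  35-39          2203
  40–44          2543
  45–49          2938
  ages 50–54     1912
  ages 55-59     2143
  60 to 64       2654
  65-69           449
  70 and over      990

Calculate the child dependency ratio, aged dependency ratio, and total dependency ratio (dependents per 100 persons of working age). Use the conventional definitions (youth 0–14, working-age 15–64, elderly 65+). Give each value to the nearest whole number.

Youth dependency ratio: 56
Old-age dependency ratio: 6
Total dependency ratio: 61

0–14: 5502 + 3833 + 4580 = 13915
15–64: 2844 + 2651 + 2405 + 2717 + 2203 + 2543 + 2938 + 1912 + 2143 + 2654 = 25010
65+: 449 + 990 = 1439
Youth dependency ratio = 13915 / 25010 × 100 = 56
Old-age dependency ratio = 1439 / 25010 × 100 = 6
Total dependency ratio = (13915 + 1439) / 25010 × 100 = 15354 / 25010 × 100 = 61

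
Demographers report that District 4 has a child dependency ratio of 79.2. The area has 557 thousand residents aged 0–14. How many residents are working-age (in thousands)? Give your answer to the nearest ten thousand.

Youth dependency ratio = youth / working-age × 100
79.2 = 557 / W × 100
⇒ 700

Working-age: 700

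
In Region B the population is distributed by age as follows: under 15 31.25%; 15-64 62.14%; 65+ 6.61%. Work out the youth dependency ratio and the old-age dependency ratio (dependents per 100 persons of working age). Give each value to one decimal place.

Youth dependency ratio = 31.25 / 62.14 × 100 = 50.3
Old-age dependency ratio = 6.61 / 62.14 × 100 = 10.6

Youth dependency ratio: 50.3
Old-age dependency ratio: 10.6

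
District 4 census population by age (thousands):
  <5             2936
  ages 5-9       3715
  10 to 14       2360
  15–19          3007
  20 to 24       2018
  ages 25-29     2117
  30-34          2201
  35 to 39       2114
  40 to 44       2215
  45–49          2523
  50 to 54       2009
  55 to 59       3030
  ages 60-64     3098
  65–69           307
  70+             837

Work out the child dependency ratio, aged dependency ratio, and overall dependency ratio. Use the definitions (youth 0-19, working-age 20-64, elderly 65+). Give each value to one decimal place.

Youth dependency ratio: 56.4
Old-age dependency ratio: 5.4
Total dependency ratio: 61.7

0–19: 2936 + 3715 + 2360 + 3007 = 12018
20–64: 2018 + 2117 + 2201 + 2114 + 2215 + 2523 + 2009 + 3030 + 3098 = 21325
65+: 307 + 837 = 1144
Youth dependency ratio = 12018 / 21325 × 100 = 56.4
Old-age dependency ratio = 1144 / 21325 × 100 = 5.4
Total dependency ratio = (12018 + 1144) / 21325 × 100 = 13162 / 21325 × 100 = 61.7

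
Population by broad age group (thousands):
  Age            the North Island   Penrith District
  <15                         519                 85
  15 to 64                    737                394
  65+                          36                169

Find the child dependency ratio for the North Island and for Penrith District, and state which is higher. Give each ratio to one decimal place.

the North Island: 70.4
Penrith District: 21.6
Higher: the North Island

the North Island: 519 / 737 × 100 = 70.4
Penrith District: 85 / 394 × 100 = 21.6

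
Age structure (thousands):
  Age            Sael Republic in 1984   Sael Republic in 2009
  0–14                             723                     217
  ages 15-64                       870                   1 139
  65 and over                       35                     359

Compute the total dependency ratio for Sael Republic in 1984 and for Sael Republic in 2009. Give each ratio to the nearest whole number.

Sael Republic in 1984: 87
Sael Republic in 2009: 51

Sael Republic in 1984: (723 + 35) / 870 × 100 = 758 / 870 × 100 = 87
Sael Republic in 2009: (217 + 359) / 1 139 × 100 = 576 / 1 139 × 100 = 51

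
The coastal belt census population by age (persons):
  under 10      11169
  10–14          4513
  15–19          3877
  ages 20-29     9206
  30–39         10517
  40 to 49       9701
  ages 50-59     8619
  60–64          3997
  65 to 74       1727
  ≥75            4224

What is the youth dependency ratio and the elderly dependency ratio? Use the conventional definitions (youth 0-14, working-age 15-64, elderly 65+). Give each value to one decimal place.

0–14: 11169 + 4513 = 15682
15–64: 3877 + 9206 + 10517 + 9701 + 8619 + 3997 = 45917
65+: 1727 + 4224 = 5951
Youth dependency ratio = 15682 / 45917 × 100 = 34.2
Old-age dependency ratio = 5951 / 45917 × 100 = 13.0

Youth dependency ratio: 34.2
Old-age dependency ratio: 13.0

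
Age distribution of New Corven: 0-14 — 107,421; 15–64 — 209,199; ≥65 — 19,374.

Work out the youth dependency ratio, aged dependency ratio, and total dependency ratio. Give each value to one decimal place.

Youth dependency ratio = 107,421 / 209,199 × 100 = 51.3
Old-age dependency ratio = 19,374 / 209,199 × 100 = 9.3
Total dependency ratio = (107,421 + 19,374) / 209,199 × 100 = 126,795 / 209,199 × 100 = 60.6

Youth dependency ratio: 51.3
Old-age dependency ratio: 9.3
Total dependency ratio: 60.6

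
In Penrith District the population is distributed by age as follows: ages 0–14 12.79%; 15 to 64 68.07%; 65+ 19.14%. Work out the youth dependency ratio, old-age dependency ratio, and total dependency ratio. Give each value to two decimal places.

Youth dependency ratio = 12.79 / 68.07 × 100 = 18.79
Old-age dependency ratio = 19.14 / 68.07 × 100 = 28.12
Total dependency ratio = (12.79 + 19.14) / 68.07 × 100 = 31.93 / 68.07 × 100 = 46.91

Youth dependency ratio: 18.79
Old-age dependency ratio: 28.12
Total dependency ratio: 46.91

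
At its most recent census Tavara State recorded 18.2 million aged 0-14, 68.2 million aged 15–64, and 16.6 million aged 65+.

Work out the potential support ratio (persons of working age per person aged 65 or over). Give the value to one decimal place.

Potential support ratio: 4.1

Potential support ratio = 68.2 / 16.6 = 4.1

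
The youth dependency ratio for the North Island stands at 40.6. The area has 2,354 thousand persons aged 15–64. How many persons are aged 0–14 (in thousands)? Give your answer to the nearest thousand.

Youth dependency ratio = youth / working-age × 100
40.6 = Y / 2,354 × 100
⇒ 956

Aged 0–14: 956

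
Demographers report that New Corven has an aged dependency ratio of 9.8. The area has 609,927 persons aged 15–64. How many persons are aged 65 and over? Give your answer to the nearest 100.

Aged 65 and over: 59,800

Old-age dependency ratio = elderly / working-age × 100
9.8 = E / 609,927 × 100
⇒ 59,800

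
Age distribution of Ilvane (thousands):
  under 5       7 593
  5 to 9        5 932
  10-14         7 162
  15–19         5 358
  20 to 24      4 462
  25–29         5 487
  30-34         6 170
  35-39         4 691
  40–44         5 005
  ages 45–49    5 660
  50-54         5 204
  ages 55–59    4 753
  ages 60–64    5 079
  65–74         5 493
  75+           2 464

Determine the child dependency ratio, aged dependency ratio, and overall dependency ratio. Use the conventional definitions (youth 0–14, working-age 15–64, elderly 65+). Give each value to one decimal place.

Youth dependency ratio: 39.9
Old-age dependency ratio: 15.3
Total dependency ratio: 55.2

0–14: 7 593 + 5 932 + 7 162 = 20 687
15–64: 5 358 + 4 462 + 5 487 + 6 170 + 4 691 + 5 005 + 5 660 + 5 204 + 4 753 + 5 079 = 51 869
65+: 5 493 + 2 464 = 7 957
Youth dependency ratio = 20 687 / 51 869 × 100 = 39.9
Old-age dependency ratio = 7 957 / 51 869 × 100 = 15.3
Total dependency ratio = (20 687 + 7 957) / 51 869 × 100 = 28 644 / 51 869 × 100 = 55.2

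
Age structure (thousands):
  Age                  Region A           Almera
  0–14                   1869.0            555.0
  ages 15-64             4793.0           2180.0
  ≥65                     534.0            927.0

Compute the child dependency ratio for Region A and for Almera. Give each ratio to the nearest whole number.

Region A: 39
Almera: 25

Region A: 1869.0 / 4793.0 × 100 = 39
Almera: 555.0 / 2180.0 × 100 = 25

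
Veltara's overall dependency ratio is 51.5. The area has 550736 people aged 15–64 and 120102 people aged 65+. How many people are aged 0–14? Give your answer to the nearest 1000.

Total dependency ratio = (youth + elderly) / working-age × 100
51.5 = (Y + 120102) / 550736 × 100
⇒ 164000

Aged 0–14: 164000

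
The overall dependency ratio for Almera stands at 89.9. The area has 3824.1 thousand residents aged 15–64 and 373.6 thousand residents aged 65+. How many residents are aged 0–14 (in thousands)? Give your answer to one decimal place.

Aged 0–14: 3064.3

Total dependency ratio = (youth + elderly) / working-age × 100
89.9 = (Y + 373.6) / 3824.1 × 100
⇒ 3064.3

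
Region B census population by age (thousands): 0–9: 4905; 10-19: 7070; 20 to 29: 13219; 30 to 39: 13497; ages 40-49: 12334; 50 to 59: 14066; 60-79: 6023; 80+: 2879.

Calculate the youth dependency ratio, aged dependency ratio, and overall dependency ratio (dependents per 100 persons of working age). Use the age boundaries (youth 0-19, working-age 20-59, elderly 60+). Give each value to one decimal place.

0–19: 4905 + 7070 = 11975
20–59: 13219 + 13497 + 12334 + 14066 = 53116
60+: 6023 + 2879 = 8902
Youth dependency ratio = 11975 / 53116 × 100 = 22.5
Old-age dependency ratio = 8902 / 53116 × 100 = 16.8
Total dependency ratio = (11975 + 8902) / 53116 × 100 = 20877 / 53116 × 100 = 39.3

Youth dependency ratio: 22.5
Old-age dependency ratio: 16.8
Total dependency ratio: 39.3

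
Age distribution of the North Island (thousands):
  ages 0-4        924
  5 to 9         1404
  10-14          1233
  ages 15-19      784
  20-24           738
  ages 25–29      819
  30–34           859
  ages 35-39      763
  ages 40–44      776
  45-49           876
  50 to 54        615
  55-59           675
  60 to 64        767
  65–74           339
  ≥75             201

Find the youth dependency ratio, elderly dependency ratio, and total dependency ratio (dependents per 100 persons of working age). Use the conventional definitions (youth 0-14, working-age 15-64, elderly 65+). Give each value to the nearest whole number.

Youth dependency ratio: 46
Old-age dependency ratio: 7
Total dependency ratio: 53

0–14: 924 + 1404 + 1233 = 3561
15–64: 784 + 738 + 819 + 859 + 763 + 776 + 876 + 615 + 675 + 767 = 7672
65+: 339 + 201 = 540
Youth dependency ratio = 3561 / 7672 × 100 = 46
Old-age dependency ratio = 540 / 7672 × 100 = 7
Total dependency ratio = (3561 + 540) / 7672 × 100 = 4101 / 7672 × 100 = 53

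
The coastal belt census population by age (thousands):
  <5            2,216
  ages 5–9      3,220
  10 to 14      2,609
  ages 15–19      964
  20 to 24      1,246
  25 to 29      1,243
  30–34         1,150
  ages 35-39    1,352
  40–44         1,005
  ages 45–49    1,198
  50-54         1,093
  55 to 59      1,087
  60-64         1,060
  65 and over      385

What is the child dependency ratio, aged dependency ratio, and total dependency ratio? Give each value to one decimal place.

Youth dependency ratio: 70.6
Old-age dependency ratio: 3.4
Total dependency ratio: 74.0

0–14: 2,216 + 3,220 + 2,609 = 8,045
15–64: 964 + 1,246 + 1,243 + 1,150 + 1,352 + 1,005 + 1,198 + 1,093 + 1,087 + 1,060 = 11,398
65+: 385
Youth dependency ratio = 8,045 / 11,398 × 100 = 70.6
Old-age dependency ratio = 385 / 11,398 × 100 = 3.4
Total dependency ratio = (8,045 + 385) / 11,398 × 100 = 8,430 / 11,398 × 100 = 74.0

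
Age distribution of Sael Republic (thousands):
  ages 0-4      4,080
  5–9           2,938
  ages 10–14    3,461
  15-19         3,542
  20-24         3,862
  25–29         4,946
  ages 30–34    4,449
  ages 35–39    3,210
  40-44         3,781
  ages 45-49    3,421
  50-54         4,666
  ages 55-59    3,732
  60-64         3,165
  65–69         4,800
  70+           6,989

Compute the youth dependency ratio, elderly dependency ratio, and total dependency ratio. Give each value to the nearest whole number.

Youth dependency ratio: 27
Old-age dependency ratio: 30
Total dependency ratio: 57

0–14: 4,080 + 2,938 + 3,461 = 10,479
15–64: 3,542 + 3,862 + 4,946 + 4,449 + 3,210 + 3,781 + 3,421 + 4,666 + 3,732 + 3,165 = 38,774
65+: 4,800 + 6,989 = 11,789
Youth dependency ratio = 10,479 / 38,774 × 100 = 27
Old-age dependency ratio = 11,789 / 38,774 × 100 = 30
Total dependency ratio = (10,479 + 11,789) / 38,774 × 100 = 22,268 / 38,774 × 100 = 57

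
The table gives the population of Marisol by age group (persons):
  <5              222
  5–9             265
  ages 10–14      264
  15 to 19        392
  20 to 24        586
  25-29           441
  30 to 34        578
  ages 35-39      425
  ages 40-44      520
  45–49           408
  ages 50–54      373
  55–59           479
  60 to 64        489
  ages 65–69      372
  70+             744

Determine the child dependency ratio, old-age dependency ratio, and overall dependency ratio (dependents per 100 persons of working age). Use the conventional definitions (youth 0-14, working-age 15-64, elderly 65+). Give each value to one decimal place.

Youth dependency ratio: 16.0
Old-age dependency ratio: 23.8
Total dependency ratio: 39.8

0–14: 222 + 265 + 264 = 751
15–64: 392 + 586 + 441 + 578 + 425 + 520 + 408 + 373 + 479 + 489 = 4,691
65+: 372 + 744 = 1,116
Youth dependency ratio = 751 / 4,691 × 100 = 16.0
Old-age dependency ratio = 1,116 / 4,691 × 100 = 23.8
Total dependency ratio = (751 + 1,116) / 4,691 × 100 = 1,867 / 4,691 × 100 = 39.8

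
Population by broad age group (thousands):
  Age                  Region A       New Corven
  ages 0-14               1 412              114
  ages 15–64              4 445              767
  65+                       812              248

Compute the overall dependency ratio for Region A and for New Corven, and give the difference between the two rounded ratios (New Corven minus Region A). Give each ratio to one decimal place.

Region A: (1 412 + 812) / 4 445 × 100 = 2 224 / 4 445 × 100 = 50.0
New Corven: (114 + 248) / 767 × 100 = 362 / 767 × 100 = 47.2

Region A: 50.0
New Corven: 47.2
Difference: -2.8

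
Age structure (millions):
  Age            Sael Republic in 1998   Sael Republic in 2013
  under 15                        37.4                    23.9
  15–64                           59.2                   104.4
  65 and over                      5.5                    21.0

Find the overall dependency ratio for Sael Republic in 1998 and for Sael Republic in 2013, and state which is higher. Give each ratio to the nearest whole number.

Sael Republic in 1998: 72
Sael Republic in 2013: 43
Higher: Sael Republic in 1998

Sael Republic in 1998: (37.4 + 5.5) / 59.2 × 100 = 42.9 / 59.2 × 100 = 72
Sael Republic in 2013: (23.9 + 21.0) / 104.4 × 100 = 44.9 / 104.4 × 100 = 43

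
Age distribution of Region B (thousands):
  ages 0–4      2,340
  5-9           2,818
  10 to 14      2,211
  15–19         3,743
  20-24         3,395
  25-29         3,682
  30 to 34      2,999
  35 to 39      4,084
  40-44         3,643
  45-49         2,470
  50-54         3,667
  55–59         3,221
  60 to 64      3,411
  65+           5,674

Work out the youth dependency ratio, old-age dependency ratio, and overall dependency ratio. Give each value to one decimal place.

0–14: 2,340 + 2,818 + 2,211 = 7,369
15–64: 3,743 + 3,395 + 3,682 + 2,999 + 4,084 + 3,643 + 2,470 + 3,667 + 3,221 + 3,411 = 34,315
65+: 5,674
Youth dependency ratio = 7,369 / 34,315 × 100 = 21.5
Old-age dependency ratio = 5,674 / 34,315 × 100 = 16.5
Total dependency ratio = (7,369 + 5,674) / 34,315 × 100 = 13,043 / 34,315 × 100 = 38.0

Youth dependency ratio: 21.5
Old-age dependency ratio: 16.5
Total dependency ratio: 38.0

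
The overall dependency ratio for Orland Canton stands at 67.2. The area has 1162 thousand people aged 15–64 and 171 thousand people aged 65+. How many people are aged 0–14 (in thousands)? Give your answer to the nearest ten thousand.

Aged 0–14: 610

Total dependency ratio = (youth + elderly) / working-age × 100
67.2 = (Y + 171) / 1162 × 100
⇒ 610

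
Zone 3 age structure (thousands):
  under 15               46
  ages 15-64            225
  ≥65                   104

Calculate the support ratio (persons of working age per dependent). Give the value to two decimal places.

Support ratio: 1.50

Support ratio = 225 / (46 + 104) = 225 / 150 = 1.50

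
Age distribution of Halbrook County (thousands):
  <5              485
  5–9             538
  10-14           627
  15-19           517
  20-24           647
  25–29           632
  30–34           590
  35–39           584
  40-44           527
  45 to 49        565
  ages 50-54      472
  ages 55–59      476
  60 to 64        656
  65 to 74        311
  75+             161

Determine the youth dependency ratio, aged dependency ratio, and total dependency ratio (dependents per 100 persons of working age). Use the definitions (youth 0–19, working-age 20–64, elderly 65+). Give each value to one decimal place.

Youth dependency ratio: 42.1
Old-age dependency ratio: 9.2
Total dependency ratio: 51.3

0–19: 485 + 538 + 627 + 517 = 2 167
20–64: 647 + 632 + 590 + 584 + 527 + 565 + 472 + 476 + 656 = 5 149
65+: 311 + 161 = 472
Youth dependency ratio = 2 167 / 5 149 × 100 = 42.1
Old-age dependency ratio = 472 / 5 149 × 100 = 9.2
Total dependency ratio = (2 167 + 472) / 5 149 × 100 = 2 639 / 5 149 × 100 = 51.3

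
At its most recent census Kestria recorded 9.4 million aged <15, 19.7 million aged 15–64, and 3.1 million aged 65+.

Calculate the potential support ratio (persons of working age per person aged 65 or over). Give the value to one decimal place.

Potential support ratio = 19.7 / 3.1 = 6.4

Potential support ratio: 6.4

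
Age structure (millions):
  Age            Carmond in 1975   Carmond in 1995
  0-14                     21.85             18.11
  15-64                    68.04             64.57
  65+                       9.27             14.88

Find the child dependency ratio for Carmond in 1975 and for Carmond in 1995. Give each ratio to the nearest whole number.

Carmond in 1975: 21.85 / 68.04 × 100 = 32
Carmond in 1995: 18.11 / 64.57 × 100 = 28

Carmond in 1975: 32
Carmond in 1995: 28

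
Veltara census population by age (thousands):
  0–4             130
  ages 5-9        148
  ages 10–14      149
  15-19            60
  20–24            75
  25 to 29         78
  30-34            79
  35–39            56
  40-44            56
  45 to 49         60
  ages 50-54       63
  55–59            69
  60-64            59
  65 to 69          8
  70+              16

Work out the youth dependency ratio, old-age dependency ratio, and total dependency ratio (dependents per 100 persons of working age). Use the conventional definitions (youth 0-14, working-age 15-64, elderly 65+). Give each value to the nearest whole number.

0–14: 130 + 148 + 149 = 427
15–64: 60 + 75 + 78 + 79 + 56 + 56 + 60 + 63 + 69 + 59 = 655
65+: 8 + 16 = 24
Youth dependency ratio = 427 / 655 × 100 = 65
Old-age dependency ratio = 24 / 655 × 100 = 4
Total dependency ratio = (427 + 24) / 655 × 100 = 451 / 655 × 100 = 69

Youth dependency ratio: 65
Old-age dependency ratio: 4
Total dependency ratio: 69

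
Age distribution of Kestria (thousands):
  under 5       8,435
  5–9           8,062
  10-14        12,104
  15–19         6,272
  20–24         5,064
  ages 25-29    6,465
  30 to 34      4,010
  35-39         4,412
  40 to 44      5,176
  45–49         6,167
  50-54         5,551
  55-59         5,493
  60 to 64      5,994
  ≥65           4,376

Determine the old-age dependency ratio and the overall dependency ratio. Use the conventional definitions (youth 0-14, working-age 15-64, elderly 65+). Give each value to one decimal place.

Old-age dependency ratio: 8.0
Total dependency ratio: 60.4

0–14: 8,435 + 8,062 + 12,104 = 28,601
15–64: 6,272 + 5,064 + 6,465 + 4,010 + 4,412 + 5,176 + 6,167 + 5,551 + 5,493 + 5,994 = 54,604
65+: 4,376
Old-age dependency ratio = 4,376 / 54,604 × 100 = 8.0
Total dependency ratio = (28,601 + 4,376) / 54,604 × 100 = 32,977 / 54,604 × 100 = 60.4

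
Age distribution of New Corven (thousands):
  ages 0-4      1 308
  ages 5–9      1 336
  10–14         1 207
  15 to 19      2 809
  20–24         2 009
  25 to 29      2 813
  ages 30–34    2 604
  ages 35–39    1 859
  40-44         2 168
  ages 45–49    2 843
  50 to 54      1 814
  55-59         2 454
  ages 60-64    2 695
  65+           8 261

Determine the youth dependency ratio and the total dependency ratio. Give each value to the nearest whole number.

Youth dependency ratio: 16
Total dependency ratio: 50

0–14: 1 308 + 1 336 + 1 207 = 3 851
15–64: 2 809 + 2 009 + 2 813 + 2 604 + 1 859 + 2 168 + 2 843 + 1 814 + 2 454 + 2 695 = 24 068
65+: 8 261
Youth dependency ratio = 3 851 / 24 068 × 100 = 16
Total dependency ratio = (3 851 + 8 261) / 24 068 × 100 = 12 112 / 24 068 × 100 = 50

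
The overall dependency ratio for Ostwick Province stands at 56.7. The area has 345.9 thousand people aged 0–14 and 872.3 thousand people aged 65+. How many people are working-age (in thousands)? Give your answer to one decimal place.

Working-age: 2,148.5

Total dependency ratio = (youth + elderly) / working-age × 100
56.7 = (345.9 + 872.3) / W × 100
⇒ 2,148.5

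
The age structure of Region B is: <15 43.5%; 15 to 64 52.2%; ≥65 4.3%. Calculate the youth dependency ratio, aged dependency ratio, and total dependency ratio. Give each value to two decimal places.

Youth dependency ratio = 43.5 / 52.2 × 100 = 83.33
Old-age dependency ratio = 4.3 / 52.2 × 100 = 8.24
Total dependency ratio = (43.5 + 4.3) / 52.2 × 100 = 47.8 / 52.2 × 100 = 91.57

Youth dependency ratio: 83.33
Old-age dependency ratio: 8.24
Total dependency ratio: 91.57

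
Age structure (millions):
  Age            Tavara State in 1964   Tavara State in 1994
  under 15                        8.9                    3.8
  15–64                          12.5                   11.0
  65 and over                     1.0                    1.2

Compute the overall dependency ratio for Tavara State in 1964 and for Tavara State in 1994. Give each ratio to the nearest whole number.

Tavara State in 1964: 79
Tavara State in 1994: 45

Tavara State in 1964: (8.9 + 1.0) / 12.5 × 100 = 9.9 / 12.5 × 100 = 79
Tavara State in 1994: (3.8 + 1.2) / 11.0 × 100 = 5.0 / 11.0 × 100 = 45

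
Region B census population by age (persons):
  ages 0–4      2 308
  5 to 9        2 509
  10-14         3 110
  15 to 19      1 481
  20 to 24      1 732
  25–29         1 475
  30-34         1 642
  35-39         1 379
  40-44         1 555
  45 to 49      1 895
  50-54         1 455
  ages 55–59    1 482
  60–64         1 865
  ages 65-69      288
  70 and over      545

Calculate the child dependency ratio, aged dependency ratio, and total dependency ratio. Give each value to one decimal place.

Youth dependency ratio: 49.7
Old-age dependency ratio: 5.2
Total dependency ratio: 54.9

0–14: 2 308 + 2 509 + 3 110 = 7 927
15–64: 1 481 + 1 732 + 1 475 + 1 642 + 1 379 + 1 555 + 1 895 + 1 455 + 1 482 + 1 865 = 15 961
65+: 288 + 545 = 833
Youth dependency ratio = 7 927 / 15 961 × 100 = 49.7
Old-age dependency ratio = 833 / 15 961 × 100 = 5.2
Total dependency ratio = (7 927 + 833) / 15 961 × 100 = 8 760 / 15 961 × 100 = 54.9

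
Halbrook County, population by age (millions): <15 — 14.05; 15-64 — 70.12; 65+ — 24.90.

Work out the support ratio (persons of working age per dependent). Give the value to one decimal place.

Support ratio = 70.12 / (14.05 + 24.90) = 70.12 / 38.95 = 1.8

Support ratio: 1.8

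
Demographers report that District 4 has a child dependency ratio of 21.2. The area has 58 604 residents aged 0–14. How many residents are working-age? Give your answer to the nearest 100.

Youth dependency ratio = youth / working-age × 100
21.2 = 58 604 / W × 100
⇒ 276 400

Working-age: 276 400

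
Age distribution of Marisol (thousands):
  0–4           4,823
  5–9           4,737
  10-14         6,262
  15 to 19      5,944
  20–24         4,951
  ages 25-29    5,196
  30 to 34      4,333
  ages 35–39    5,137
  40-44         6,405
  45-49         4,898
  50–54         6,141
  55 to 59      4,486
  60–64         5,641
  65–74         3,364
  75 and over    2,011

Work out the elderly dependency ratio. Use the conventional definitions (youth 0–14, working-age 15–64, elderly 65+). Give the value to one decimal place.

0–14: 4,823 + 4,737 + 6,262 = 15,822
15–64: 5,944 + 4,951 + 5,196 + 4,333 + 5,137 + 6,405 + 4,898 + 6,141 + 4,486 + 5,641 = 53,132
65+: 3,364 + 2,011 = 5,375
Old-age dependency ratio = 5,375 / 53,132 × 100 = 10.1

Old-age dependency ratio: 10.1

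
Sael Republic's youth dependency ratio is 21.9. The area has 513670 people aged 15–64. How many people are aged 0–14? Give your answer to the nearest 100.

Youth dependency ratio = youth / working-age × 100
21.9 = Y / 513670 × 100
⇒ 112500

Aged 0–14: 112500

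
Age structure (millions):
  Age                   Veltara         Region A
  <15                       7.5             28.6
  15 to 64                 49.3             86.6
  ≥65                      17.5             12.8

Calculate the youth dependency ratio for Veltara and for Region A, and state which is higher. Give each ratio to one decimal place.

Veltara: 15.2
Region A: 33.0
Higher: Region A

Veltara: 7.5 / 49.3 × 100 = 15.2
Region A: 28.6 / 86.6 × 100 = 33.0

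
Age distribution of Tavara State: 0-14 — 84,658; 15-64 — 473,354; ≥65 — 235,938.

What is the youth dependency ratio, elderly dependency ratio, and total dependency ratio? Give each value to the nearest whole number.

Youth dependency ratio = 84,658 / 473,354 × 100 = 18
Old-age dependency ratio = 235,938 / 473,354 × 100 = 50
Total dependency ratio = (84,658 + 235,938) / 473,354 × 100 = 320,596 / 473,354 × 100 = 68

Youth dependency ratio: 18
Old-age dependency ratio: 50
Total dependency ratio: 68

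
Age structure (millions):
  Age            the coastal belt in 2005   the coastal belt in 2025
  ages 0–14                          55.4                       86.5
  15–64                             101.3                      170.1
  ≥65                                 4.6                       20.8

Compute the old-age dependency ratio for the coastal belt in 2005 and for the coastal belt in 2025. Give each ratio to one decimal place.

the coastal belt in 2005: 4.5
the coastal belt in 2025: 12.2

the coastal belt in 2005: 4.6 / 101.3 × 100 = 4.5
the coastal belt in 2025: 20.8 / 170.1 × 100 = 12.2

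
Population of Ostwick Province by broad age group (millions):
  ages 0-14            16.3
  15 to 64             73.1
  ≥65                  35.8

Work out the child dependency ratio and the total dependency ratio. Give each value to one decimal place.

Youth dependency ratio: 22.3
Total dependency ratio: 71.3

Youth dependency ratio = 16.3 / 73.1 × 100 = 22.3
Total dependency ratio = (16.3 + 35.8) / 73.1 × 100 = 52.1 / 73.1 × 100 = 71.3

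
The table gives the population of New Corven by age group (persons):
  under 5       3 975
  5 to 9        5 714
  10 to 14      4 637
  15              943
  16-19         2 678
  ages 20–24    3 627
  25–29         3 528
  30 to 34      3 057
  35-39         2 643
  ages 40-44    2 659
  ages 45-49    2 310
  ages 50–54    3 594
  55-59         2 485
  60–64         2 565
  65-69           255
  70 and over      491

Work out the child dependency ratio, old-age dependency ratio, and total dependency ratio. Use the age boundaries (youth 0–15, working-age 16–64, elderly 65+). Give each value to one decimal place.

Youth dependency ratio: 52.4
Old-age dependency ratio: 2.6
Total dependency ratio: 54.9

0–15: 3 975 + 5 714 + 4 637 + 943 = 15 269
16–64: 2 678 + 3 627 + 3 528 + 3 057 + 2 643 + 2 659 + 2 310 + 3 594 + 2 485 + 2 565 = 29 146
65+: 255 + 491 = 746
Youth dependency ratio = 15 269 / 29 146 × 100 = 52.4
Old-age dependency ratio = 746 / 29 146 × 100 = 2.6
Total dependency ratio = (15 269 + 746) / 29 146 × 100 = 16 015 / 29 146 × 100 = 54.9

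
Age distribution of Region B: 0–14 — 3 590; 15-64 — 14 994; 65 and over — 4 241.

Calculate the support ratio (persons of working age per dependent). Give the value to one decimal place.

Support ratio = 14 994 / (3 590 + 4 241) = 14 994 / 7 831 = 1.9

Support ratio: 1.9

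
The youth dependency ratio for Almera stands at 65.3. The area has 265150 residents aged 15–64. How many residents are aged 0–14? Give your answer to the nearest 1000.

Youth dependency ratio = youth / working-age × 100
65.3 = Y / 265150 × 100
⇒ 173000

Aged 0–14: 173000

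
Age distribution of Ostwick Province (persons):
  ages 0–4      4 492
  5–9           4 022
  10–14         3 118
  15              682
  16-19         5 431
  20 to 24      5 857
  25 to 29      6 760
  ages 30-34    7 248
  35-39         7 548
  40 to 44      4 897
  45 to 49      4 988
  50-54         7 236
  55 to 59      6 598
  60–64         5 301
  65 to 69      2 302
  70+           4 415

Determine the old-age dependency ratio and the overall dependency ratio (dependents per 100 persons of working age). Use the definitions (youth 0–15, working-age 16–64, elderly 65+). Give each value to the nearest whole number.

Old-age dependency ratio: 11
Total dependency ratio: 31

0–15: 4 492 + 4 022 + 3 118 + 682 = 12 314
16–64: 5 431 + 5 857 + 6 760 + 7 248 + 7 548 + 4 897 + 4 988 + 7 236 + 6 598 + 5 301 = 61 864
65+: 2 302 + 4 415 = 6 717
Old-age dependency ratio = 6 717 / 61 864 × 100 = 11
Total dependency ratio = (12 314 + 6 717) / 61 864 × 100 = 19 031 / 61 864 × 100 = 31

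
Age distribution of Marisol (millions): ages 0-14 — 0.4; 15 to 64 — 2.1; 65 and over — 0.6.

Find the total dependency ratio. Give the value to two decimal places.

Total dependency ratio = (0.4 + 0.6) / 2.1 × 100 = 1.0 / 2.1 × 100 = 47.62

Total dependency ratio: 47.62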